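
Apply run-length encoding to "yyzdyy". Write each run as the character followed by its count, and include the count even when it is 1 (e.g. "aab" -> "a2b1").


String: "yyzdyy"
Scanning for consecutive runs:
  'y' x 2
  'z' x 1
  'd' x 1
  'y' x 2
RLE = "y2z1d1y2"


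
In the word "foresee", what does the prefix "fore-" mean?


Prefix: fore-
Example: foresee (fore- + see)
Meaning = before


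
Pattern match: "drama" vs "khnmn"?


Pattern of "drama": [0, 1, 2, 3, 2]
Pattern of "khnmn": [0, 1, 2, 3, 2]
Patterns match
Same pattern = Yes


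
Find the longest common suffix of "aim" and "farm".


Word 1: "aim"
Word 2: "farm"
Comparing from end:
  Pos -1: 'm' == 'm'
  Pos -2: 'i' != 'r' (stop)
LCS = "m" (length 1)


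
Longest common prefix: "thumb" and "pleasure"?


Word 1: "thumb"
Word 2: "pleasure"
Comparing from start:
  Pos 0: 't' != 'p' (stop)
LCP = "" (length 0)


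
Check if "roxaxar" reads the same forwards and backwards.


Word: "roxaxar"
Reversed: "raxaxor"
Forward == Backward? roxaxar != raxaxor
Palindrome = No


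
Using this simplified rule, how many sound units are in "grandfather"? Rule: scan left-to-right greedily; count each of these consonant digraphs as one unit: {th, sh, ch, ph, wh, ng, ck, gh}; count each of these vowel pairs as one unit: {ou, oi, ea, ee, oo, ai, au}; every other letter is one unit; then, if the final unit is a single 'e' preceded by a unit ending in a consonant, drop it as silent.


Word: "grandfather" (11 letters)
Left-to-right scan:
  (1) 'g' (letter)
  (2) 'r' (letter)
  (3) 'a' (letter)
  (4) 'n' (letter)
  (5) 'd' (letter)
  (6) 'f' (letter)
  (7) 'a' (letter)
  (8) 'th' (digraph)
  (9) 'e' (letter)
  (10) 'r' (letter)
Units from scan: 10
Sound units = 10 units


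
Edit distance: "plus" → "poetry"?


Word 1: "plus" (length 4)
Word 2: "poetry" (length 6)
One optimal edit sequence (insert/delete/substitute each cost 1):
  1. keep 'p'
  2. insert 'o'  (+1)
  3. insert 'e'  (+1)
  4. substitute 'l' -> 't'  (+1)
  5. substitute 'u' -> 'r'  (+1)
  6. substitute 's' -> 'y'  (+1)
Total edit operations: 5
Edit distance = 5


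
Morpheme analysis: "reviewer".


Word: "reviewer"
Morphemes: re- | view | -er
Each morpheme carries meaning
= 3 morphemes


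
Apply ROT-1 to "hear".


Word: "hear"
Shift: 1
Each letter → (letter + shift) mod 26:
  'h' (7) + 1 = 8 → 'i'
  'e' (4) + 1 = 5 → 'f'
  'a' (0) + 1 = 1 → 'b'
  'r' (17) + 1 = 18 → 's'
Result = "ifbs"


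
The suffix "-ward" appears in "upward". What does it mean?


Suffix: -ward
As in: upward -> up + -ward
Meaning = in the direction of


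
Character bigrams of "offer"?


Word: "offer" (length 5)
Number of bigrams = 5 - 2 + 1 = 4
  Position 0: "of"
  Position 1: "ff"
  Position 2: "fe"
  Position 3: "er"
Bigrams = "of", "ff", "fe", "er"


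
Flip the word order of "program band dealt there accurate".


Original: "program band dealt there accurate"
Words (1..n): program | band | dealt | there | accurate
Reversed (n..1): accurate | there | dealt | band | program
Result = "accurate there dealt band program"


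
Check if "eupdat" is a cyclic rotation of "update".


Word: "update", Candidate: "eupdat"
Method: check if candidate is substring of word+word
"updateupdate" contains "eupdat"? Yes
Is rotation = Yes


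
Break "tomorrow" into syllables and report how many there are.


Word: "tomorrow"
Syllable breakdown: to | mor | row
Counting: 3 parts
= 3 syllables


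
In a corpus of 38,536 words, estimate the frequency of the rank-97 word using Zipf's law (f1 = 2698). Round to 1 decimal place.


Zipf's law: f(r) = f(1) / r
f(1) = 2698
f(97) = 2698 / 97
= 27.8 occurrences


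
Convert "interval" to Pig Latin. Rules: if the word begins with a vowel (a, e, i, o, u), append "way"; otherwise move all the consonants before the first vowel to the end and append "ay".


Word: "interval"
Starts with vowel → add 'way'
Pig Latin = "intervalway"


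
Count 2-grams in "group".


Word: "group" (length 5)
Number of 2-grams = length - 2 + 1 = 5 - 2 + 1
= 4


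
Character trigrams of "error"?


Word: "error" (length 5)
Number of trigrams = 5 - 3 + 1 = 3
  Position 0: "err"
  Position 1: "rro"
  Position 2: "ror"
Trigrams = "err", "rro", "ror"


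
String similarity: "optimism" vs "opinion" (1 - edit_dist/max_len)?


Word 1: "optimism" (length 8)
Word 2: "opinion" (length 7)
One optimal edit sequence:
  1. keep 'o'
  2. keep 'p'
  3. delete 't'  (+1)
  4. keep 'i'
  5. substitute 'm' -> 'n'  (+1)
  6. keep 'i'
  7. substitute 's' -> 'o'  (+1)
  8. substitute 'm' -> 'n'  (+1)
Edit distance = 4
Max length = max(8, 7) = 8
Similarity = 1 - 4/8
= 0.5000


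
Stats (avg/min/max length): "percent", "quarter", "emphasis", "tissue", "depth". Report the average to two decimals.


Lengths: "percent"=7, "quarter"=7, "emphasis"=8, "tissue"=6, "depth"=5
Sum = 33, Count = 5
Average = 33/5 = 6.60
= avg=6.60, min=5, max=8


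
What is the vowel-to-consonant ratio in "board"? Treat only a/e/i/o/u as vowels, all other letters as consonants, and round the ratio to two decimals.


Word: "board"
Vowels (a,e,i,o,u): 2
Consonants: 3
Ratio = 2/3
= 0.67


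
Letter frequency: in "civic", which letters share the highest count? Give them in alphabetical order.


Word: "civic"
Letter counts:
  'c': 2
  'i': 2
  'v': 1
Maximum count = 2
Most frequent = 'c', 'i' (2 times each)


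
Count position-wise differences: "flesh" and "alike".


Comparing character by character (same length = 5):
  Pos 0: 'f' vs 'a' !=
  Pos 1: 'l' vs 'l' =
  Pos 2: 'e' vs 'i' !=
  Pos 3: 's' vs 'k' !=
  Pos 4: 'h' vs 'e' !=
Hamming distance = 4


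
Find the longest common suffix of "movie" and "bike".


Word 1: "movie"
Word 2: "bike"
Comparing from end:
  Pos -1: 'e' == 'e'
  Pos -2: 'i' != 'k' (stop)
LCS = "e" (length 1)


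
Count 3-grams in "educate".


Word: "educate" (length 7)
Number of 3-grams = length - 3 + 1 = 7 - 3 + 1
= 5


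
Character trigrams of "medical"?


Word: "medical" (length 7)
Number of trigrams = 7 - 3 + 1 = 5
  Position 0: "med"
  Position 1: "edi"
  Position 2: "dic"
  Position 3: "ica"
  Position 4: "cal"
Trigrams = "med", "edi", "dic", "ica", "cal"


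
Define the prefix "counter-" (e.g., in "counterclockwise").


Prefix: counter-
Example: counterclockwise = counter- + clockwise
Meaning = against / opposite


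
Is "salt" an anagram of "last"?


Word 1: "last" → sorted: alst
Word 2: "salt" → sorted: alst
Same letters? alst == alst
Anagram = Yes


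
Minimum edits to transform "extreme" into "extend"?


Word 1: "extreme" (length 7)
Word 2: "extend" (length 6)
One optimal edit sequence (insert/delete/substitute each cost 1):
  1. keep 'e'
  2. keep 'x'
  3. keep 't'
  4. delete 'r'  (+1)
  5. keep 'e'
  6. substitute 'm' -> 'n'  (+1)
  7. substitute 'e' -> 'd'  (+1)
Total edit operations: 3
Edit distance = 3


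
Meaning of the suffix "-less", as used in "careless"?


Suffix: -less
Example: careless = care + -less
Meaning = without


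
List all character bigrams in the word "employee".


Word: "employee" (length 8)
Number of bigrams = 8 - 2 + 1 = 7
  Position 0: "em"
  Position 1: "mp"
  Position 2: "pl"
  Position 3: "lo"
  Position 4: "oy"
  Position 5: "ye"
  Position 6: "ee"
Bigrams = "em", "mp", "pl", "lo", "oy", "ye", "ee"


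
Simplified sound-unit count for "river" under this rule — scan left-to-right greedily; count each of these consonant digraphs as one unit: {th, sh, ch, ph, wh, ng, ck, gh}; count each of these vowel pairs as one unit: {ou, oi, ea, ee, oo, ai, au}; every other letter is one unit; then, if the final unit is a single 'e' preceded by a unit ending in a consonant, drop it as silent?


Word: "river" (5 letters)
Left-to-right scan:
  (1) 'r' (letter)
  (2) 'i' (letter)
  (3) 'v' (letter)
  (4) 'e' (letter)
  (5) 'r' (letter)
Units from scan: 5
Sound units = 5 units


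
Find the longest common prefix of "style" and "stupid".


Word 1: "style"
Word 2: "stupid"
Comparing from start:
  Pos 0: 's' == 's'
  Pos 1: 't' == 't'
  Pos 2: 'y' != 'u' (stop)
LCP = "st" (length 2)


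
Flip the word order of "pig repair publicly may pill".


Original: "pig repair publicly may pill"
Words (1..n): pig | repair | publicly | may | pill
Reversed (n..1): pill | may | publicly | repair | pig
Result = "pill may publicly repair pig"


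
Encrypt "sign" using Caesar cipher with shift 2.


Word: "sign"
Shift: 2
Each letter → (letter + shift) mod 26:
  's' (18) + 2 = 20 → 'u'
  'i' (8) + 2 = 10 → 'k'
  'g' (6) + 2 = 8 → 'i'
  'n' (13) + 2 = 15 → 'p'
Result = "ukip"


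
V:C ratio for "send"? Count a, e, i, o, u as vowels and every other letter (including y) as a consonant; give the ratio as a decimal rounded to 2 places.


Word: "send"
Vowels (a,e,i,o,u): 1
Consonants: 3
Ratio = 1/3
= 0.33


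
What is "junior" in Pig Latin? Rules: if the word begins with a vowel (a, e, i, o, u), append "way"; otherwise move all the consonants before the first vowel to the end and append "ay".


Word: "junior"
Starts with consonant(s) → move to end, add 'ay'
Consonant cluster: "j"
Pig Latin = "uniorjay"


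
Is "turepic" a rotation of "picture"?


Word: "picture", Candidate: "turepic"
Method: check if candidate is substring of word+word
"picturepicture" contains "turepic"? Yes
Is rotation = Yes


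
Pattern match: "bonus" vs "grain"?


Pattern of "bonus": [0, 1, 2, 3, 4]
Pattern of "grain": [0, 1, 2, 3, 4]
Patterns match
Same pattern = Yes


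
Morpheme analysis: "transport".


Word: "transport"
Morphemes: trans- + port
Each morpheme carries meaning
= 2 morphemes


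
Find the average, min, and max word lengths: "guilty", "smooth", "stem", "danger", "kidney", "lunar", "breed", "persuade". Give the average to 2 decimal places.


Lengths: "guilty"=6, "smooth"=6, "stem"=4, "danger"=6, "kidney"=6, "lunar"=5, "breed"=5, "persuade"=8
Sum = 46, Count = 8
Average = 46/8 = 5.75
= avg=5.75, min=4, max=8


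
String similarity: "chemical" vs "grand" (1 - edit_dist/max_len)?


Word 1: "chemical" (length 8)
Word 2: "grand" (length 5)
One optimal edit sequence:
  1. delete 'c'  (+1)
  2. delete 'h'  (+1)
  3. delete 'e'  (+1)
  4. substitute 'm' -> 'g'  (+1)
  5. substitute 'i' -> 'r'  (+1)
  6. substitute 'c' -> 'a'  (+1)
  7. substitute 'a' -> 'n'  (+1)
  8. substitute 'l' -> 'd'  (+1)
Edit distance = 8
Max length = max(8, 5) = 8
Similarity = 1 - 8/8
= 0.0000


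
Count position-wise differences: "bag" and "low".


Comparing character by character (same length = 3):
  Pos 0: 'b' vs 'l' !=
  Pos 1: 'a' vs 'o' !=
  Pos 2: 'g' vs 'w' !=
Hamming distance = 3


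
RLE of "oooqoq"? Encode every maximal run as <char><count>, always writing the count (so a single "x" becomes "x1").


String: "oooqoq"
Scanning for consecutive runs:
  'o' x 3
  'q' x 1
  'o' x 1
  'q' x 1
RLE = "o3q1o1q1"


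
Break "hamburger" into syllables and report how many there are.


Word: "hamburger"
Syllable breakdown: ham-bur-ger
Counting: 3 parts
= 3 syllables


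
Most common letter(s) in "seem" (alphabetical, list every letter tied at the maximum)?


Word: "seem"
Letter counts:
  'e': 2
  'm': 1
  's': 1
Maximum count = 2
Most frequent = 'e' (2 times each)


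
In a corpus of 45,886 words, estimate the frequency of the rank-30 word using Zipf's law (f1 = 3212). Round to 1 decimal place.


Zipf's law: f(r) = f(1) / r
f(1) = 3212
f(30) = 3212 / 30
= 107.1 occurrences


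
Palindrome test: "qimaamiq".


Word: "qimaamiq"
Reversed: "qimaamiq"
Forward == Backward? qimaamiq == qimaamiq
Palindrome = Yes


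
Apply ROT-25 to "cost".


Word: "cost"
Shift: 25
Each letter → (letter + shift) mod 26:
  'c' (2) + 25 = 1 → 'b'
  'o' (14) + 25 = 13 → 'n'
  's' (18) + 25 = 17 → 'r'
  't' (19) + 25 = 18 → 's'
Result = "bnrs"


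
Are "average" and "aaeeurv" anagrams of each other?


Word 1: "average" → sorted: aaeegrv
Word 2: "aaeeurv" → sorted: aaeeruv
Same letters? aaeegrv != aaeeruv
Anagram = No


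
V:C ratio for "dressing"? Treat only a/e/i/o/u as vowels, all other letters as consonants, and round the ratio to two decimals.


Word: "dressing"
Vowels (a,e,i,o,u): 2
Consonants: 6
Ratio = 2/6
= 0.33


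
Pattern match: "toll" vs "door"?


Pattern of "toll": [0, 1, 2, 2]
Pattern of "door": [0, 1, 1, 2]
Patterns do not match
Same pattern = No


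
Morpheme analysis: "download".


Word: "download"
Morphemes: down- + load
Each morpheme carries meaning
= 2 morphemes


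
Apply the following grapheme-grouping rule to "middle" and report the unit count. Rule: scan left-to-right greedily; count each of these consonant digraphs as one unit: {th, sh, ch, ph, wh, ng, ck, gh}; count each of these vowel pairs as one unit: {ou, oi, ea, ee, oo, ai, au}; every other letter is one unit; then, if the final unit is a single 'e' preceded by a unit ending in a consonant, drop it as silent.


Word: "middle" (6 letters)
Left-to-right scan:
  1. 'm' (letter)
  2. 'i' (letter)
  3. 'd' (letter)
  4. 'd' (letter)
  5. 'l' (letter)
  6. 'e' (letter)
Units from scan: 6
Final unit is 'e' after a consonant -> drop as silent (-1)
Sound units = 5 units


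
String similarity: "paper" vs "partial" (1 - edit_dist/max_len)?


Word 1: "paper" (length 5)
Word 2: "partial" (length 7)
One optimal edit sequence:
  1. keep 'p'
  2. keep 'a'
  3. insert 'r'  (+1)
  4. insert 't'  (+1)
  5. substitute 'p' -> 'i'  (+1)
  6. substitute 'e' -> 'a'  (+1)
  7. substitute 'r' -> 'l'  (+1)
Edit distance = 5
Max length = max(5, 7) = 7
Similarity = 1 - 5/7
= 0.2857


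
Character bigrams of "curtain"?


Word: "curtain" (length 7)
Number of bigrams = 7 - 2 + 1 = 6
  Position 0: "cu"
  Position 1: "ur"
  Position 2: "rt"
  Position 3: "ta"
  Position 4: "ai"
  Position 5: "in"
Bigrams = "cu", "ur", "rt", "ta", "ai", "in"


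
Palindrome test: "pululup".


Word: "pululup"
Reversed: "pululup"
Forward == Backward? pululup == pululup
Palindrome = Yes


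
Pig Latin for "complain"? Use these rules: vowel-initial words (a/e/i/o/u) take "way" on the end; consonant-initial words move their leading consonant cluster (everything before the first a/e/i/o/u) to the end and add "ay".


Word: "complain"
Starts with consonant(s) → move to end, add 'ay'
Consonant cluster: "c"
Pig Latin = "omplaincay"


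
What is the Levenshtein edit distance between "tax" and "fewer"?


Word 1: "tax" (length 3)
Word 2: "fewer" (length 5)
One optimal edit sequence (insert/delete/substitute each cost 1):
  1. insert 'f'  (+1)
  2. insert 'e'  (+1)
  3. substitute 't' -> 'w'  (+1)
  4. substitute 'a' -> 'e'  (+1)
  5. substitute 'x' -> 'r'  (+1)
Total edit operations: 5
Edit distance = 5


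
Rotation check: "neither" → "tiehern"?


Word: "neither", Candidate: "tiehern"
Method: check if candidate is substring of word+word
"neitherneither" contains "tiehern"? No
Is rotation = No


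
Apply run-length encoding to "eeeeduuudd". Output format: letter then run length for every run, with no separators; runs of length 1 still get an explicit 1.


String: "eeeeduuudd"
Scanning for consecutive runs:
  'e' x 4
  'd' x 1
  'u' x 3
  'd' x 2
RLE = "e4d1u3d2"


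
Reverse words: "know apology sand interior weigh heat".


Original: "know apology sand interior weigh heat"
Words (1..n): know | apology | sand | interior | weigh | heat
Reversed (n..1): heat | weigh | interior | sand | apology | know
Result = "heat weigh interior sand apology know"


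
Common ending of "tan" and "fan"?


Word 1: "tan"
Word 2: "fan"
Comparing from end:
  Pos -1: 'n' == 'n'
  Pos -2: 'a' == 'a'
  Pos -3: 't' != 'f' (stop)
LCS = "an" (length 2)


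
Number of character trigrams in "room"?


Word: "room" (length 4)
Number of 3-grams = length - 3 + 1 = 4 - 3 + 1
= 2


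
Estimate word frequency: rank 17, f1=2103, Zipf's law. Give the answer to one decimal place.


Zipf's law: f(r) = f(1) / r
f(1) = 2103
f(17) = 2103 / 17
= 123.7 occurrences


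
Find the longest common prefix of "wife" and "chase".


Word 1: "wife"
Word 2: "chase"
Comparing from start:
  Pos 0: 'w' != 'c' (stop)
LCP = "" (length 0)


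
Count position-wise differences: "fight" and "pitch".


Comparing character by character (same length = 5):
  Pos 0: 'f' vs 'p' !=
  Pos 1: 'i' vs 'i' =
  Pos 2: 'g' vs 't' !=
  Pos 3: 'h' vs 'c' !=
  Pos 4: 't' vs 'h' !=
Hamming distance = 4


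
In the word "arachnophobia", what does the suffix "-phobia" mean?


Suffix: -phobia
Example: arachnophobia = arachno- + -phobia
Meaning = fear of


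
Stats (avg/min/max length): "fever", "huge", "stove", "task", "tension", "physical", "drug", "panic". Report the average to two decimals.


Lengths: "fever"=5, "huge"=4, "stove"=5, "task"=4, "tension"=7, "physical"=8, "drug"=4, "panic"=5
Sum = 42, Count = 8
Average = 42/8 = 5.25
= avg=5.25, min=4, max=8


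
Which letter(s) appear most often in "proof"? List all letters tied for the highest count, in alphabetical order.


Word: "proof"
Letter counts:
  'f': 1
  'o': 2
  'p': 1
  'r': 1
Maximum count = 2
Most frequent = 'o' (2 times each)


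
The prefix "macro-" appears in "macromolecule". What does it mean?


Prefix: macro-
Example: macromolecule = macro- + molecule
Meaning = large


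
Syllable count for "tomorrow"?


Word: "tomorrow"
Syllable breakdown: to | mor | row
Counting: 3 parts
= 3 syllables


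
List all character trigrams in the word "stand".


Word: "stand" (length 5)
Number of trigrams = 5 - 3 + 1 = 3
  Position 0: "sta"
  Position 1: "tan"
  Position 2: "and"
Trigrams = "sta", "tan", "and"


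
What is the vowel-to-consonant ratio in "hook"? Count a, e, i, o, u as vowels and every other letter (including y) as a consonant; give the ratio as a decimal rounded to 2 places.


Word: "hook"
Vowels (a,e,i,o,u): 2
Consonants: 2
Ratio = 2/2
= 1.00


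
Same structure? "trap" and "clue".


Pattern of "trap": [0, 1, 2, 3]
Pattern of "clue": [0, 1, 2, 3]
Patterns match
Same pattern = Yes


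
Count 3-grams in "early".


Word: "early" (length 5)
Number of 3-grams = length - 3 + 1 = 5 - 3 + 1
= 3


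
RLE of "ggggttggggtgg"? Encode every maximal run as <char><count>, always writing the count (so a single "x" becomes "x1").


String: "ggggttggggtgg"
Scanning for consecutive runs:
  'g' x 4
  't' x 2
  'g' x 4
  't' x 1
  'g' x 2
RLE = "g4t2g4t1g2"


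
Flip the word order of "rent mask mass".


Original: "rent mask mass"
Words (1..n): rent | mask | mass
Reversed (n..1): mass | mask | rent
Result = "mass mask rent"


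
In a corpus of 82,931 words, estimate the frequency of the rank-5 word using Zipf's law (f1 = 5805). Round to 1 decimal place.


Zipf's law: f(r) = f(1) / r
f(1) = 5805
f(5) = 5805 / 5
= 1161.0 occurrences


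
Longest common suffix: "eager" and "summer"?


Word 1: "eager"
Word 2: "summer"
Comparing from end:
  Pos -1: 'r' == 'r'
  Pos -2: 'e' == 'e'
  Pos -3: 'g' != 'm' (stop)
LCS = "er" (length 2)


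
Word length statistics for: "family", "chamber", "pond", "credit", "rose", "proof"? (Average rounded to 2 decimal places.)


Lengths: "family"=6, "chamber"=7, "pond"=4, "credit"=6, "rose"=4, "proof"=5
Sum = 32, Count = 6
Average = 32/6 = 5.33
= avg=5.33, min=4, max=7


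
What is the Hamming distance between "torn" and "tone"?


Comparing character by character (same length = 4):
  Pos 0: 't' vs 't' =
  Pos 1: 'o' vs 'o' =
  Pos 2: 'r' vs 'n' !=
  Pos 3: 'n' vs 'e' !=
Hamming distance = 2


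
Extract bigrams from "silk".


Word: "silk" (length 4)
Number of bigrams = 4 - 2 + 1 = 3
  Position 0: "si"
  Position 1: "il"
  Position 2: "lk"
Bigrams = "si", "il", "lk"


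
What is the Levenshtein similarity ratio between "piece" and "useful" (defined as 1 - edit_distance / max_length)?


Word 1: "piece" (length 5)
Word 2: "useful" (length 6)
One optimal edit sequence:
  1. substitute 'p' -> 'u'  (+1)
  2. substitute 'i' -> 's'  (+1)
  3. keep 'e'
  4. insert 'f'  (+1)
  5. substitute 'c' -> 'u'  (+1)
  6. substitute 'e' -> 'l'  (+1)
Edit distance = 5
Max length = max(5, 6) = 6
Similarity = 1 - 5/6
= 0.1667


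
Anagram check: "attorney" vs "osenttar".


Word 1: "attorney" → sorted: aenortty
Word 2: "osenttar" → sorted: aenorstt
Same letters? aenortty != aenorstt
Anagram = No


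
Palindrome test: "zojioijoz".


Word: "zojioijoz"
Reversed: "zojioijoz"
Forward == Backward? zojioijoz == zojioijoz
Palindrome = Yes


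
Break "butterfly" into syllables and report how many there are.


Word: "butterfly"
Syllable breakdown: but | ter | fly
Counting: 3 parts
= 3 syllables


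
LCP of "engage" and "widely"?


Word 1: "engage"
Word 2: "widely"
Comparing from start:
  Pos 0: 'e' != 'w' (stop)
LCP = "" (length 0)


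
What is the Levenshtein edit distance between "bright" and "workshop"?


Word 1: "bright" (length 6)
Word 2: "workshop" (length 8)
One optimal edit sequence (insert/delete/substitute each cost 1):
  1. insert 'w'  (+1)
  2. substitute 'b' -> 'o'  (+1)
  3. keep 'r'
  4. substitute 'i' -> 'k'  (+1)
  5. substitute 'g' -> 's'  (+1)
  6. keep 'h'
  7. insert 'o'  (+1)
  8. substitute 't' -> 'p'  (+1)
Total edit operations: 6
Edit distance = 6


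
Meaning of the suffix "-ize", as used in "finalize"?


Suffix: -ize
Example: finalize = final + -ize
Meaning = to make


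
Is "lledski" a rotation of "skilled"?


Word: "skilled", Candidate: "lledski"
Method: check if candidate is substring of word+word
"skilledskilled" contains "lledski"? Yes
Is rotation = Yes


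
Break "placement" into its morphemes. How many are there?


Word: "placement"
Morphemes: place | -ment
Each morpheme carries meaning
= 2 morphemes


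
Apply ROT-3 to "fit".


Word: "fit"
Shift: 3
Each letter → (letter + shift) mod 26:
  'f' (5) + 3 = 8 → 'i'
  'i' (8) + 3 = 11 → 'l'
  't' (19) + 3 = 22 → 'w'
Result = "ilw"


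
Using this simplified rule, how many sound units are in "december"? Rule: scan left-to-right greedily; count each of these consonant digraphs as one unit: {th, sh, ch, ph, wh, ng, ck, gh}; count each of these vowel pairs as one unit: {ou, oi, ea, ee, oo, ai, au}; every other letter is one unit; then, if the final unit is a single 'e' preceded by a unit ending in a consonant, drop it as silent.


Word: "december" (8 letters)
Left-to-right scan:
  1. 'd' (letter)
  2. 'e' (letter)
  3. 'c' (letter)
  4. 'e' (letter)
  5. 'm' (letter)
  6. 'b' (letter)
  7. 'e' (letter)
  8. 'r' (letter)
Units from scan: 8
Sound units = 8 units


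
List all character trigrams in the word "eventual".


Word: "eventual" (length 8)
Number of trigrams = 8 - 3 + 1 = 6
  Position 0: "eve"
  Position 1: "ven"
  Position 2: "ent"
  Position 3: "ntu"
  Position 4: "tua"
  Position 5: "ual"
Trigrams = "eve", "ven", "ent", "ntu", "tua", "ual"


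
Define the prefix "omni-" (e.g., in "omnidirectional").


Prefix: omni-
As in: omnidirectional -> omni- + directional
Meaning = all


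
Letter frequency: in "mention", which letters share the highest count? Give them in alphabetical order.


Word: "mention"
Letter counts:
  'e': 1
  'i': 1
  'm': 1
  'n': 2
  'o': 1
  't': 1
Maximum count = 2
Most frequent = 'n' (2 times each)


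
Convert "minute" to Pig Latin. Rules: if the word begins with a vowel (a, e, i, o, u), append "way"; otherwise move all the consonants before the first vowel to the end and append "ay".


Word: "minute"
Starts with consonant(s) → move to end, add 'ay'
Consonant cluster: "m"
Pig Latin = "inutemay"


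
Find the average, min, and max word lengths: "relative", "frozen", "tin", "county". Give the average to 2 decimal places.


Lengths: "relative"=8, "frozen"=6, "tin"=3, "county"=6
Sum = 23, Count = 4
Average = 23/4 = 5.75
= avg=5.75, min=3, max=8


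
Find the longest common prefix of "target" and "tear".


Word 1: "target"
Word 2: "tear"
Comparing from start:
  Pos 0: 't' == 't'
  Pos 1: 'a' != 'e' (stop)
LCP = "t" (length 1)


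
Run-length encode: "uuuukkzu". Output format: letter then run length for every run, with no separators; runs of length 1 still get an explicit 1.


String: "uuuukkzu"
Scanning for consecutive runs:
  'u' x 4
  'k' x 2
  'z' x 1
  'u' x 1
RLE = "u4k2z1u1"


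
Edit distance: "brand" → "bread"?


Word 1: "brand" (length 5)
Word 2: "bread" (length 5)
One optimal edit sequence (insert/delete/substitute each cost 1):
  1. keep 'b'
  2. keep 'r'
  3. substitute 'a' -> 'e'  (+1)
  4. substitute 'n' -> 'a'  (+1)
  5. keep 'd'
Total edit operations: 2
Edit distance = 2


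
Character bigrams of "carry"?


Word: "carry" (length 5)
Number of bigrams = 5 - 2 + 1 = 4
  Position 0: "ca"
  Position 1: "ar"
  Position 2: "rr"
  Position 3: "ry"
Bigrams = "ca", "ar", "rr", "ry"


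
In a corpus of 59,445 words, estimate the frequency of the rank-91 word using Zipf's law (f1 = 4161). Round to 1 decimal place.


Zipf's law: f(r) = f(1) / r
f(1) = 4161
f(91) = 4161 / 91
= 45.7 occurrences


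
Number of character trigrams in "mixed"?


Word: "mixed" (length 5)
Number of 3-grams = length - 3 + 1 = 5 - 3 + 1
= 3


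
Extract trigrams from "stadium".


Word: "stadium" (length 7)
Number of trigrams = 7 - 3 + 1 = 5
  Position 0: "sta"
  Position 1: "tad"
  Position 2: "adi"
  Position 3: "diu"
  Position 4: "ium"
Trigrams = "sta", "tad", "adi", "diu", "ium"


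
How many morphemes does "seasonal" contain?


Word: "seasonal"
Morphemes: season | -al
Each morpheme carries meaning
= 2 morphemes


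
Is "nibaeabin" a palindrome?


Word: "nibaeabin"
Reversed: "nibaeabin"
Forward == Backward? nibaeabin == nibaeabin
Palindrome = Yes


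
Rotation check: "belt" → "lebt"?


Word: "belt", Candidate: "lebt"
Method: check if candidate is substring of word+word
"beltbelt" contains "lebt"? No
Is rotation = No


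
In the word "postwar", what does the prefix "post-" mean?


Prefix: post-
As in: postwar -> post- + war
Meaning = after


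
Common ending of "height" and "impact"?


Word 1: "height"
Word 2: "impact"
Comparing from end:
  Pos -1: 't' == 't'
  Pos -2: 'h' != 'c' (stop)
LCS = "t" (length 1)


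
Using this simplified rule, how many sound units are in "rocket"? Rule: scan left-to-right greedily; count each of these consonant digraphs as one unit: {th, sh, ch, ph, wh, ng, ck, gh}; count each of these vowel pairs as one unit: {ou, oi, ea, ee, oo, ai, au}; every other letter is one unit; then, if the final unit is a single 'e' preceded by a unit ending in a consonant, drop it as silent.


Word: "rocket" (6 letters)
Left-to-right scan:
  [1] 'r' (letter)
  [2] 'o' (letter)
  [3] 'ck' (digraph)
  [4] 'e' (letter)
  [5] 't' (letter)
Units from scan: 5
Sound units = 5 units


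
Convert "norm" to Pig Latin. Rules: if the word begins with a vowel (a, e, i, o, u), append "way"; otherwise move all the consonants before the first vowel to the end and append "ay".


Word: "norm"
Starts with consonant(s) → move to end, add 'ay'
Consonant cluster: "n"
Pig Latin = "ormnay"


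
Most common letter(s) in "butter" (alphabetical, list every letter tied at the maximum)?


Word: "butter"
Letter counts:
  'b': 1
  'e': 1
  'r': 1
  't': 2
  'u': 1
Maximum count = 2
Most frequent = 't' (2 times each)


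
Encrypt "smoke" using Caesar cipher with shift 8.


Word: "smoke"
Shift: 8
Each letter → (letter + shift) mod 26:
  's' (18) + 8 = 0 → 'a'
  'm' (12) + 8 = 20 → 'u'
  'o' (14) + 8 = 22 → 'w'
  'k' (10) + 8 = 18 → 's'
  'e' (4) + 8 = 12 → 'm'
Result = "auwsm"


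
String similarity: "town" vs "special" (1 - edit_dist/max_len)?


Word 1: "town" (length 4)
Word 2: "special" (length 7)
One optimal edit sequence:
  1. insert 's'  (+1)
  2. insert 'p'  (+1)
  3. insert 'e'  (+1)
  4. substitute 't' -> 'c'  (+1)
  5. substitute 'o' -> 'i'  (+1)
  6. substitute 'w' -> 'a'  (+1)
  7. substitute 'n' -> 'l'  (+1)
Edit distance = 7
Max length = max(4, 7) = 7
Similarity = 1 - 7/7
= 0.0000


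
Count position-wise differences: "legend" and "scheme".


Comparing character by character (same length = 6):
  Pos 0: 'l' vs 's' !=
  Pos 1: 'e' vs 'c' !=
  Pos 2: 'g' vs 'h' !=
  Pos 3: 'e' vs 'e' =
  Pos 4: 'n' vs 'm' !=
  Pos 5: 'd' vs 'e' !=
Hamming distance = 5


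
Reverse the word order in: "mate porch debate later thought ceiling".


Original: "mate porch debate later thought ceiling"
Words (1..n): mate | porch | debate | later | thought | ceiling
Reversed (n..1): ceiling | thought | later | debate | porch | mate
Result = "ceiling thought later debate porch mate"


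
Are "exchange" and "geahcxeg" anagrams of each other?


Word 1: "exchange" → sorted: aceeghnx
Word 2: "geahcxeg" → sorted: aceegghx
Same letters? aceeghnx != aceegghx
Anagram = No


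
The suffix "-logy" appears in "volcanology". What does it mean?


Suffix: -logy
Example: volcanology (volcano + -logy)
Meaning = study of


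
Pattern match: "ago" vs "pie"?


Pattern of "ago": [0, 1, 2]
Pattern of "pie": [0, 1, 2]
Patterns match
Same pattern = Yes


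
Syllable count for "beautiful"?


Word: "beautiful"
Syllable breakdown: beau-ti-ful
Counting: 3 parts
= 3 syllables


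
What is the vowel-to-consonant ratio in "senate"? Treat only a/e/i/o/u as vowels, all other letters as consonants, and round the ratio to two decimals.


Word: "senate"
Vowels (a,e,i,o,u): 3
Consonants: 3
Ratio = 3/3
= 1.00


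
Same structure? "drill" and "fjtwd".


Pattern of "drill": [0, 1, 2, 3, 3]
Pattern of "fjtwd": [0, 1, 2, 3, 4]
Patterns do not match
Same pattern = No


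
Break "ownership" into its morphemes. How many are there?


Word: "ownership"
Morphemes: own + -er + -ship
Each morpheme carries meaning
= 3 morphemes


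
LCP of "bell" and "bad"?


Word 1: "bell"
Word 2: "bad"
Comparing from start:
  Pos 0: 'b' == 'b'
  Pos 1: 'e' != 'a' (stop)
LCP = "b" (length 1)


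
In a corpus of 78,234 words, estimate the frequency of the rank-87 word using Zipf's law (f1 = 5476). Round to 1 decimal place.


Zipf's law: f(r) = f(1) / r
f(1) = 5476
f(87) = 5476 / 87
= 62.9 occurrences


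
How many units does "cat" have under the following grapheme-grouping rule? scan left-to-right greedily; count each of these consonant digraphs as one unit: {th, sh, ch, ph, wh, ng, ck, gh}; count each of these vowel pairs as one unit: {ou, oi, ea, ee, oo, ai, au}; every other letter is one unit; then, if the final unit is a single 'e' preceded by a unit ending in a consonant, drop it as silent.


Word: "cat" (3 letters)
Left-to-right scan:
  (1) 'c' (letter)
  (2) 'a' (letter)
  (3) 't' (letter)
Units from scan: 3
Sound units = 3 units


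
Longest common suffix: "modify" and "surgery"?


Word 1: "modify"
Word 2: "surgery"
Comparing from end:
  Pos -1: 'y' == 'y'
  Pos -2: 'f' != 'r' (stop)
LCS = "y" (length 1)


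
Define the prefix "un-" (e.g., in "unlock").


Prefix: un-
Example: unlock = un- + lock
Meaning = not / reverse


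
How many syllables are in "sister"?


Word: "sister"
Syllable breakdown: sis / ter
Counting: 2 parts
= 2 syllables


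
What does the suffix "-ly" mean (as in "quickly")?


Suffix: -ly
As in: quickly -> quick + -ly
Meaning = in a manner


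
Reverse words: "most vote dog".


Original: "most vote dog"
Words (1..n): most | vote | dog
Reversed (n..1): dog | vote | most
Result = "dog vote most"


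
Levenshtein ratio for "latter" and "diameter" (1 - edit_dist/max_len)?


Word 1: "latter" (length 6)
Word 2: "diameter" (length 8)
One optimal edit sequence:
  1. insert 'd'  (+1)
  2. substitute 'l' -> 'i'  (+1)
  3. keep 'a'
  4. insert 'm'  (+1)
  5. substitute 't' -> 'e'  (+1)
  6. keep 't'
  7. keep 'e'
  8. keep 'r'
Edit distance = 4
Max length = max(6, 8) = 8
Similarity = 1 - 4/8
= 0.5000


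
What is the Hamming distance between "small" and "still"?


Comparing character by character (same length = 5):
  Pos 0: 's' vs 's' =
  Pos 1: 'm' vs 't' !=
  Pos 2: 'a' vs 'i' !=
  Pos 3: 'l' vs 'l' =
  Pos 4: 'l' vs 'l' =
Hamming distance = 2


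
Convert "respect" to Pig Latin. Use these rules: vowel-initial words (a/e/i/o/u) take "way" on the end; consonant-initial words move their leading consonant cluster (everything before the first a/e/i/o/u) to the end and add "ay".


Word: "respect"
Starts with consonant(s) → move to end, add 'ay'
Consonant cluster: "r"
Pig Latin = "espectray"


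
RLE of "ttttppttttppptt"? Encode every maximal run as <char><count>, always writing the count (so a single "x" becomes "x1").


String: "ttttppttttppptt"
Scanning for consecutive runs:
  't' x 4
  'p' x 2
  't' x 4
  'p' x 3
  't' x 2
RLE = "t4p2t4p3t2"


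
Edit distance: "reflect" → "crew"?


Word 1: "reflect" (length 7)
Word 2: "crew" (length 4)
One optimal edit sequence (insert/delete/substitute each cost 1):
  1. delete 'r'  (+1)
  2. delete 'e'  (+1)
  3. substitute 'f' -> 'c'  (+1)
  4. substitute 'l' -> 'r'  (+1)
  5. keep 'e'
  6. delete 'c'  (+1)
  7. substitute 't' -> 'w'  (+1)
Total edit operations: 6
Edit distance = 6


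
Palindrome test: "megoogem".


Word: "megoogem"
Reversed: "megoogem"
Forward == Backward? megoogem == megoogem
Palindrome = Yes


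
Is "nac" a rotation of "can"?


Word: "can", Candidate: "nac"
Method: check if candidate is substring of word+word
"cancan" contains "nac"? No
Is rotation = No


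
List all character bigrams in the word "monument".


Word: "monument" (length 8)
Number of bigrams = 8 - 2 + 1 = 7
  Position 0: "mo"
  Position 1: "on"
  Position 2: "nu"
  Position 3: "um"
  Position 4: "me"
  Position 5: "en"
  Position 6: "nt"
Bigrams = "mo", "on", "nu", "um", "me", "en", "nt"


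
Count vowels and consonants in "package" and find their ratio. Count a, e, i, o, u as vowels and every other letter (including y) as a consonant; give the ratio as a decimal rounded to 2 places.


Word: "package"
Vowels (a,e,i,o,u): 3
Consonants: 4
Ratio = 3/4
= 0.75


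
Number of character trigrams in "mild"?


Word: "mild" (length 4)
Number of 3-grams = length - 3 + 1 = 4 - 3 + 1
= 2


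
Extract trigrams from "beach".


Word: "beach" (length 5)
Number of trigrams = 5 - 3 + 1 = 3
  Position 0: "bea"
  Position 1: "eac"
  Position 2: "ach"
Trigrams = "bea", "eac", "ach"


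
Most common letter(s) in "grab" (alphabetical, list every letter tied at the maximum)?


Word: "grab"
Letter counts:
  'a': 1
  'b': 1
  'g': 1
  'r': 1
Maximum count = 1
Most frequent = 'a', 'b', 'g', 'r' (1 time each)


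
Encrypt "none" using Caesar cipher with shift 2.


Word: "none"
Shift: 2
Each letter → (letter + shift) mod 26:
  'n' (13) + 2 = 15 → 'p'
  'o' (14) + 2 = 16 → 'q'
  'n' (13) + 2 = 15 → 'p'
  'e' (4) + 2 = 6 → 'g'
Result = "pqpg"


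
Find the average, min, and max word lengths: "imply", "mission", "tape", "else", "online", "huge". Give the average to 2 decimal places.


Lengths: "imply"=5, "mission"=7, "tape"=4, "else"=4, "online"=6, "huge"=4
Sum = 30, Count = 6
Average = 30/6 = 5.00
= avg=5.00, min=4, max=7


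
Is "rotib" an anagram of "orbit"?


Word 1: "orbit" → sorted: biort
Word 2: "rotib" → sorted: biort
Same letters? biort == biort
Anagram = Yes


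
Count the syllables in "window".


Word: "window"
Syllable breakdown: win | dow
Counting: 2 parts
= 2 syllables


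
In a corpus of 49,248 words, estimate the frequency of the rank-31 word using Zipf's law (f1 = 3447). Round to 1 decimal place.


Zipf's law: f(r) = f(1) / r
f(1) = 3447
f(31) = 3447 / 31
= 111.2 occurrences


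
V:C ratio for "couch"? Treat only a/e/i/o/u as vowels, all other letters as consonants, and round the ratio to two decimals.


Word: "couch"
Vowels (a,e,i,o,u): 2
Consonants: 3
Ratio = 2/3
= 0.67


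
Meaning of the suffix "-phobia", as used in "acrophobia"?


Suffix: -phobia
Example: acrophobia = acro- + -phobia
Meaning = fear of


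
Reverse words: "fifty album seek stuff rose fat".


Original: "fifty album seek stuff rose fat"
Words (1..n): fifty | album | seek | stuff | rose | fat
Reversed (n..1): fat | rose | stuff | seek | album | fifty
Result = "fat rose stuff seek album fifty"


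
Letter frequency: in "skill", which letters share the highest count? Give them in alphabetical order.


Word: "skill"
Letter counts:
  'i': 1
  'k': 1
  'l': 2
  's': 1
Maximum count = 2
Most frequent = 'l' (2 times each)


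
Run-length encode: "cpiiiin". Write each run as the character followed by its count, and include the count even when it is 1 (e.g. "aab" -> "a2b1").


String: "cpiiiin"
Scanning for consecutive runs:
  'c' x 1
  'p' x 1
  'i' x 4
  'n' x 1
RLE = "c1p1i4n1"


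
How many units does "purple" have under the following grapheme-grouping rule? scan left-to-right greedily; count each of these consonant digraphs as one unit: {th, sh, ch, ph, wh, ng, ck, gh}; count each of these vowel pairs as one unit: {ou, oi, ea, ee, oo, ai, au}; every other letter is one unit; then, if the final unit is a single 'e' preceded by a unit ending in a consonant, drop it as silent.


Word: "purple" (6 letters)
Left-to-right scan:
  (1) 'p' (letter)
  (2) 'u' (letter)
  (3) 'r' (letter)
  (4) 'p' (letter)
  (5) 'l' (letter)
  (6) 'e' (letter)
Units from scan: 6
Final unit is 'e' after a consonant -> drop as silent (-1)
Sound units = 5 units


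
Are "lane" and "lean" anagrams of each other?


Word 1: "lane" → sorted: aeln
Word 2: "lean" → sorted: aeln
Same letters? aeln == aeln
Anagram = Yes


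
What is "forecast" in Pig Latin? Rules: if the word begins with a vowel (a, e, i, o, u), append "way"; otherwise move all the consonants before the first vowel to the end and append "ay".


Word: "forecast"
Starts with consonant(s) → move to end, add 'ay'
Consonant cluster: "f"
Pig Latin = "orecastfay"


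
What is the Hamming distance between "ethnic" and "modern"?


Comparing character by character (same length = 6):
  Pos 0: 'e' vs 'm' !=
  Pos 1: 't' vs 'o' !=
  Pos 2: 'h' vs 'd' !=
  Pos 3: 'n' vs 'e' !=
  Pos 4: 'i' vs 'r' !=
  Pos 5: 'c' vs 'n' !=
Hamming distance = 6


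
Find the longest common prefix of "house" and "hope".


Word 1: "house"
Word 2: "hope"
Comparing from start:
  Pos 0: 'h' == 'h'
  Pos 1: 'o' == 'o'
  Pos 2: 'u' != 'p' (stop)
LCP = "ho" (length 2)


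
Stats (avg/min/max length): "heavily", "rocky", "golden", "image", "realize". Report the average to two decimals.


Lengths: "heavily"=7, "rocky"=5, "golden"=6, "image"=5, "realize"=7
Sum = 30, Count = 5
Average = 30/5 = 6.00
= avg=6.00, min=5, max=7


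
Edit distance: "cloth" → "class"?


Word 1: "cloth" (length 5)
Word 2: "class" (length 5)
One optimal edit sequence (insert/delete/substitute each cost 1):
  1. keep 'c'
  2. keep 'l'
  3. substitute 'o' -> 'a'  (+1)
  4. substitute 't' -> 's'  (+1)
  5. substitute 'h' -> 's'  (+1)
Total edit operations: 3
Edit distance = 3


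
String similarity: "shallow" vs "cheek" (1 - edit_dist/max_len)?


Word 1: "shallow" (length 7)
Word 2: "cheek" (length 5)
One optimal edit sequence:
  1. substitute 's' -> 'c'  (+1)
  2. keep 'h'
  3. delete 'a'  (+1)
  4. delete 'l'  (+1)
  5. substitute 'l' -> 'e'  (+1)
  6. substitute 'o' -> 'e'  (+1)
  7. substitute 'w' -> 'k'  (+1)
Edit distance = 6
Max length = max(7, 5) = 7
Similarity = 1 - 6/7
= 0.1429


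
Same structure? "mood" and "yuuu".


Pattern of "mood": [0, 1, 1, 2]
Pattern of "yuuu": [0, 1, 1, 1]
Patterns do not match
Same pattern = No


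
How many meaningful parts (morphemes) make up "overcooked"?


Word: "overcooked"
Morphemes: over- | cook | -ed
Each morpheme carries meaning
= 3 morphemes
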